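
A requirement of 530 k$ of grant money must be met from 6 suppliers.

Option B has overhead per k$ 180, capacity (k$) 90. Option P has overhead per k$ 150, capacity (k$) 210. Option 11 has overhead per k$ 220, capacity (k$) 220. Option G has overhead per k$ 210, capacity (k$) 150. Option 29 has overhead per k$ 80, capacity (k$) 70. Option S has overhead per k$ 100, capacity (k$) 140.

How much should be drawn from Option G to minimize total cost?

20

Cheapest first:
Option 29 (80): use full 70 ; 460 k$ to go.
Take 140 from Option S at 100 ; need 320 more.
Option P at 150: take all 210 k$ ; 110 still needed.
Option B (180): use full 90 ; 20 k$ to go.
Option G (210): take the remaining 20 ; done.
Option 11: unused.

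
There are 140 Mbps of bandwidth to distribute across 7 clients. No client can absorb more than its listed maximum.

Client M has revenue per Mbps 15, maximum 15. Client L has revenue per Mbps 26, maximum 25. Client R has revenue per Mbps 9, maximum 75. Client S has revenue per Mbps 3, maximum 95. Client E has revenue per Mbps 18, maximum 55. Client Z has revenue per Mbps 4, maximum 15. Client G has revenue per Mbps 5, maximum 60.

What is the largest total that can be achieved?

2270

Highest revenue per Mbps first: Client L 26 > Client E 18 > Client M 15 > Client R 9 > Client G 5 > Client Z 4 > Client S 3.
Give Client L 25 to hit its cap of 25 — 115 left.
Client E takes 55 to reach its cap of 55 — 60 left.
Give Client M 15 to hit its cap of 15 — 45 left.
Client R: +45 (room for 75) → 45. Pool exhausted.
Total = 15×15 + 26×25 + 9×45 + 18×55 = 2270.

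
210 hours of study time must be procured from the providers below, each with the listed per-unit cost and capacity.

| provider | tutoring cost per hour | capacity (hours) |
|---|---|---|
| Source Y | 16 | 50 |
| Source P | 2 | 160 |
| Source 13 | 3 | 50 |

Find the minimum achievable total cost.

470

Fill from the cheapest provider first.
Take 160 from Source P at 2 → need 50 more.
Source 13 at 3: take all 50 hours → 0 still needed.
Source Y: unused.
Cost = 160×2 + 50×3 = 470.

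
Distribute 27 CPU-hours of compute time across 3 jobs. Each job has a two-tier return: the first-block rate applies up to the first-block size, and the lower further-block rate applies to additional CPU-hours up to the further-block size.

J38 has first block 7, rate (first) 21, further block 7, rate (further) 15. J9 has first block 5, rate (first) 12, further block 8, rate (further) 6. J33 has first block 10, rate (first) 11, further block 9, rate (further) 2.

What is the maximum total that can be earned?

Treat each block as its own option and order by rate: J38/tier1 21 > J38/tier2 15 > J9/tier1 12 > J33/tier1 11 > J9/tier2 6 > J33/tier2 2.
J38 tier1 at 21: fill all 7 → 20 left.
J38 tier2 at 15: fill all 7 → 13 left.
J9/tier1 (12): +5 → 8 left.
J33/tier1: +8 of 10 at 11; pool empty.
Total = 21×7 + 15×7 + 12×5 + 11×8 = 400.

400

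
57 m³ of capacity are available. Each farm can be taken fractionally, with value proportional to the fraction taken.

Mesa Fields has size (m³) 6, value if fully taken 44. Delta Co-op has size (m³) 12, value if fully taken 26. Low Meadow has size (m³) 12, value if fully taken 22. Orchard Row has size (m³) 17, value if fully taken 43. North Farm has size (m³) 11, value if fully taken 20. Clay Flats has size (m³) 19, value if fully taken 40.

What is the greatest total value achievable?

Best value per unit of size first: Mesa Fields 44/6≈7.33, Orchard Row 43/17≈2.53, Delta Co-op 26/12≈2.17, Clay Flats 40/19≈2.11, Low Meadow 22/12≈1.83, North Farm 20/11≈1.82.
Mesa Fields: take in full, 6 m³ for value 44 → 51 left.
Take all of Orchard Row (17 m³, value 43) → 34 m³ left.
Delta Co-op: take in full, 12 m³ for value 26 → 22 left.
All 19 m³ of Clay Flats fit (value 40) → 3 remain.
3 m³ left: a 3/12 share of Low Meadow gives 22×3/12 = 5.5.
Total value = 158.5.

158.5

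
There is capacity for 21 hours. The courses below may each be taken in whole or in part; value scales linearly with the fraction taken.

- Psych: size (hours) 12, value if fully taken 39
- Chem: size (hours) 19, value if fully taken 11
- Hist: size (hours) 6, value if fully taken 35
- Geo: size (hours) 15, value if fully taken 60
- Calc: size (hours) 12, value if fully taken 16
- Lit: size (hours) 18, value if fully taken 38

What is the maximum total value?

Rank by value-to-size ratio: Hist 35/6≈5.83, Geo 60/15≈4, Psych 39/12≈3.25, Lit 38/18≈2.11, Calc 16/12≈1.33, Chem 11/19≈0.579.
All 6 hours of Hist fit (value 35) — 15 remain.
Geo: take in full, 15 hours for value 60 — 0 left.
Total value = 95.

95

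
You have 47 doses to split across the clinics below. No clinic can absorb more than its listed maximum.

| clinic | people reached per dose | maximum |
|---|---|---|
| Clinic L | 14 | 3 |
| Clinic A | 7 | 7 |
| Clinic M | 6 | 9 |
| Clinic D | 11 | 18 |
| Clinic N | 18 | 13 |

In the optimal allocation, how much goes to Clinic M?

6

Highest people reached per dose first: Clinic N 18 > Clinic L 14 > Clinic D 11 > Clinic A 7 > Clinic M 6.
Clinic N takes 13 to reach its cap of 13 — 34 left.
Give Clinic L 3 to hit its cap of 3 — 31 left.
Clinic D takes 18 to reach its cap of 18 — 13 left.
Clinic A takes 7 to reach its cap of 7 — 6 left.
Clinic M has room for 9 but only 6 remain, so it gets 6.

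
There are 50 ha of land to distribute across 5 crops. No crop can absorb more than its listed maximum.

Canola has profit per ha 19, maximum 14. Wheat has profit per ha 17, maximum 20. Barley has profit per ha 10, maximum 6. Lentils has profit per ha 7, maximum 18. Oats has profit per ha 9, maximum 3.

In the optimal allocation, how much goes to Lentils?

Rank by profit per ha: Canola 19 > Wheat 17 > Barley 10 > Oats 9 > Lentils 7.
Canola takes 14 to reach its cap of 14 → 36 left.
Wheat takes 20 to reach its cap of 20 → 16 left.
Barley: +6 to 6 (cap) → 10 left.
Oats takes 3 to reach its cap of 3 → 7 left.
Lentils has room for 18 but only 7 remain, so it gets 7.

7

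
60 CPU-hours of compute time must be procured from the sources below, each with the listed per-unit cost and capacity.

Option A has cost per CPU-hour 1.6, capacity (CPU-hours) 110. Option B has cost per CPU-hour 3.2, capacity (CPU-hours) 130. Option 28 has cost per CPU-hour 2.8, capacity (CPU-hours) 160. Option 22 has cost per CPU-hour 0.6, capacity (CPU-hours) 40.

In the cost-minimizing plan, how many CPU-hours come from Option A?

20

Use sources in increasing cost order.
Option 22 at 0.6: take all 40 CPU-hours ; 20 still needed.
Take 20 from Option A at 1.6 to finish.
Option 28, Option B: unused.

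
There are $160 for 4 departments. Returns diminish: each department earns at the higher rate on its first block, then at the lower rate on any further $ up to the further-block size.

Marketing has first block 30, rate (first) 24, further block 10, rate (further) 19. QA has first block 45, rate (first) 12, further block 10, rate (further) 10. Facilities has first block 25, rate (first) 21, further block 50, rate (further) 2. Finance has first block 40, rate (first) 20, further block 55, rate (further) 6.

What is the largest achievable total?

2875

Treat each block as its own option and order by rate: Marketing/T1 24 > Facilities/T1 21 > Finance/T1 20 > Marketing/T2 19 > QA/T1 12 > QA/T2 10 > Finance/T2 6 > Facilities/T2 2.
Marketing T1 at 24: fill all 30 → 130 left.
Facilities T1 at 21: fill all 25 → 105 left.
Finance T1 at 20: fill all 40 → 65 left.
Fill Marketing T2 block (10 at 19) → 55 left.
QA/T1 (12): +45 → 10 left.
QA T2 at 10: fill all 10 → 0 left.
Total = 24×30 + 21×25 + 20×40 + 19×10 + 12×45 + 10×10 = 2875.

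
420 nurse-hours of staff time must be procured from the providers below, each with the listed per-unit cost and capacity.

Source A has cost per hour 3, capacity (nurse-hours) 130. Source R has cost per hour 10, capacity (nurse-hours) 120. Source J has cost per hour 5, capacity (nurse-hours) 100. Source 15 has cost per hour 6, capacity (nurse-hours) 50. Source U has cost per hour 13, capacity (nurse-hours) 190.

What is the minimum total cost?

2650

Cheapest first:
Source A (3): use full 130 — 290 nurse-hours to go.
Take 100 from Source J at 5 — need 190 more.
Source 15 at 6: take all 50 nurse-hours — 140 still needed.
Source R (10): use full 120 — 20 nurse-hours to go.
Source U at 13: take 20 of its 190 — requirement met.
Cost = 130×3 + 100×5 + 50×6 + 120×10 + 20×13 = 2650.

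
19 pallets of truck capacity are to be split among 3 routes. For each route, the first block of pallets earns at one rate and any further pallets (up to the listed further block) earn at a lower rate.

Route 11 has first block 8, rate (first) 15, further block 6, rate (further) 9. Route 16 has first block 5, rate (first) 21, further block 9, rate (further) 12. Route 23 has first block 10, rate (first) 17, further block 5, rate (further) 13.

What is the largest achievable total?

Rank every tier by rate: Route 16/tier1 21 > Route 23/tier1 17 > Route 11/tier1 15 > Route 23/tier2 13 > Route 16/tier2 12 > Route 11/tier2 9.
Route 16/tier1 (21): +5 — 14 left.
Fill Route 23 tier1 block (10 at 17) — 4 left.
Route 11/tier1: +4 of 8 at 15; pool empty.
Total = 21×5 + 17×10 + 15×4 = 335.

335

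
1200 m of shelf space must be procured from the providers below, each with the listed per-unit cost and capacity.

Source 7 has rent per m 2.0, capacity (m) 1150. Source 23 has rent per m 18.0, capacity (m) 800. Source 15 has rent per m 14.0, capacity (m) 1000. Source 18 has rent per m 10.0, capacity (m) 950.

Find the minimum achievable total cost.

2800

Fill from the cheapest provider first.
Take 1150 from Source 7 at 2.0 → need 50 more.
Source 18 at 10.0: take 50 of its 950 → requirement met.
Source 15, Source 23: unused.
Cost = 1150×2.0 + 50×10.0 = 2800.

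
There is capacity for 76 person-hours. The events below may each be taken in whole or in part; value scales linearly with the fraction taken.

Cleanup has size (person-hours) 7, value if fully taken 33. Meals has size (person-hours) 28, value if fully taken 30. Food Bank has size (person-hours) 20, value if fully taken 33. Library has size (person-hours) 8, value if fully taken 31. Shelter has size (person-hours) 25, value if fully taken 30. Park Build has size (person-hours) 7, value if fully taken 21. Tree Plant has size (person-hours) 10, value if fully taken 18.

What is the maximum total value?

164.8

Sort by value density: Cleanup 33/7≈4.71, Library 31/8≈3.88, Park Build 21/7≈3, Tree Plant 18/10≈1.8, Food Bank 33/20≈1.65, Shelter 30/25≈1.2, Meals 30/28≈1.07.
All 7 person-hours of Cleanup fit (value 33) ; 69 remain.
All 8 person-hours of Library fit (value 31) ; 61 remain.
Take all of Park Build (7 person-hours, value 21) ; 54 person-hours left.
Tree Plant: take in full, 10 person-hours for value 18 ; 44 left.
Take all of Food Bank (20 person-hours, value 33) ; 24 person-hours left.
24 person-hours left: a 24/25 share of Shelter gives 30×24/25 = 28.8.
Total value = 164.8.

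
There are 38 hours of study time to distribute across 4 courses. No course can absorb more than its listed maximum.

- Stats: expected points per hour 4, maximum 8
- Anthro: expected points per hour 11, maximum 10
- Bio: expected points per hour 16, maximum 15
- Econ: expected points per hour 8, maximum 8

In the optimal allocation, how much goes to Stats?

Order the courses by expected points per hour: Bio 16 > Anthro 11 > Econ 8 > Stats 4.
Bio takes 15 to reach its cap of 15 ; 23 left.
Anthro takes 10 to reach its cap of 10 ; 13 left.
Econ takes 8 to reach its cap of 8 ; 5 left.
Stats has room for 8 but only 5 remain, so it gets 5.

5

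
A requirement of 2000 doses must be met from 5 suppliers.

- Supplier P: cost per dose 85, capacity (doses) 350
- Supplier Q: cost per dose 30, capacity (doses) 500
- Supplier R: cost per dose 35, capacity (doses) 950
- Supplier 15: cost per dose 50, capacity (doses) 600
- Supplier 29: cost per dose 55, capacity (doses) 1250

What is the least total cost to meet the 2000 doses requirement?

Fill from the cheapest supplier first.
Supplier Q (30): use full 500 — 1500 doses to go.
Supplier R (35): use full 950 — 550 doses to go.
Supplier 15 at 50: take 550 of its 600 — requirement met.
Supplier 29, Supplier P: unused.
Cost = 500×30 + 950×35 + 550×50 = 75750.

75750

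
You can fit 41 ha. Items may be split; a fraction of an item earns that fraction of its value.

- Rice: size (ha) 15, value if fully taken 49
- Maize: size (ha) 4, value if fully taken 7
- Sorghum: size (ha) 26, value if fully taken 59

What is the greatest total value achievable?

Sort by value density: Rice 49/15≈3.27, Sorghum 59/26≈2.27, Maize 7/4≈1.75.
Rice: take in full, 15 ha for value 49 ; 26 left.
Take all of Sorghum (26 ha, value 59) ; 0 ha left.
Total value = 108.

108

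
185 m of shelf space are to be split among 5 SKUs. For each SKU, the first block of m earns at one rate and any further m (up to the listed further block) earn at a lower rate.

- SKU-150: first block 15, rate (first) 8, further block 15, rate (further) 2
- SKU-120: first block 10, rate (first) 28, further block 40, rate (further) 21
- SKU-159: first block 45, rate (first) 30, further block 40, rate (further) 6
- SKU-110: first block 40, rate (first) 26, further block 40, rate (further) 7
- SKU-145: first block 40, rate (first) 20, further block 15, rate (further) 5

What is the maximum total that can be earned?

Treat each block as its own option and order by rate: SKU-159/first 30 > SKU-120/first 28 > SKU-110/first 26 > SKU-120/second 21 > SKU-145/first 20 > SKU-150/first 8 > SKU-110/second 7 > SKU-159/second 6 > SKU-145/second 5 > SKU-150/second 2.
SKU-159/first (30): +45 ; 140 left.
SKU-120/first (28): +10 ; 130 left.
SKU-110 first at 26: fill all 40 ; 90 left.
SKU-120 second at 21: fill all 40 ; 50 left.
SKU-145 first at 20: fill all 40 ; 10 left.
SKU-150/first: +10 of 15 at 8; pool empty.
Total = 30×45 + 28×10 + 26×40 + 21×40 + 20×40 + 8×10 = 4390.

4390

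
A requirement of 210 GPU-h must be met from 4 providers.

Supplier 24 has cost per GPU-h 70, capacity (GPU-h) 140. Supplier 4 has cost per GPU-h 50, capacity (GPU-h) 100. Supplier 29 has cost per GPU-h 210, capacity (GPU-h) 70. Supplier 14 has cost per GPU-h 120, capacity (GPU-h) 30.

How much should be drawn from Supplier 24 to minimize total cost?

110

Fill from the cheapest provider first.
Supplier 4 at 50: take all 100 GPU-h → 110 still needed.
Supplier 24 (70): take the remaining 110 → done.
Supplier 14, Supplier 29: unused.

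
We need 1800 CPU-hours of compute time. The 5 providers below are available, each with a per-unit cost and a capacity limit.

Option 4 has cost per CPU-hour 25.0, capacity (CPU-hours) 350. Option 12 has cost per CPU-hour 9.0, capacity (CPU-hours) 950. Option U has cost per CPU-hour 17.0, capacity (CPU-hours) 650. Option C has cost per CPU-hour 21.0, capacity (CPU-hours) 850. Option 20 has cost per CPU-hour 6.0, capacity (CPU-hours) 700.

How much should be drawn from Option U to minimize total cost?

Fill from the cheapest provider first.
Take 700 from Option 20 at 6.0 → need 1100 more.
Option 12 (9.0): use full 950 → 150 CPU-hours to go.
Option U at 17.0: take 150 of its 650 → requirement met.
Option C, Option 4: unused.

150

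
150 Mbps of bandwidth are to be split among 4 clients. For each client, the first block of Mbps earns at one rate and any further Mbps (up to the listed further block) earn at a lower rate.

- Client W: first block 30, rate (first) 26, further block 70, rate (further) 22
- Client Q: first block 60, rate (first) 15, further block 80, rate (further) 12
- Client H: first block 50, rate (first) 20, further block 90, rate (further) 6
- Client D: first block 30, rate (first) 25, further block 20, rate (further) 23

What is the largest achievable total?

Rank every tier by rate: Client W/first 26 > Client D/first 25 > Client D/second 23 > Client W/second 22 > Client H/first 20 > Client Q/first 15 > Client Q/second 12 > Client H/second 6.
Client W first at 26: fill all 30 — 120 left.
Client D/first (25): +30 — 90 left.
Fill Client D second block (20 at 23) — 70 left.
Client W second at 22: fill all 70 — 0 left.
Total = 26×30 + 25×30 + 23×20 + 22×70 = 3530.

3530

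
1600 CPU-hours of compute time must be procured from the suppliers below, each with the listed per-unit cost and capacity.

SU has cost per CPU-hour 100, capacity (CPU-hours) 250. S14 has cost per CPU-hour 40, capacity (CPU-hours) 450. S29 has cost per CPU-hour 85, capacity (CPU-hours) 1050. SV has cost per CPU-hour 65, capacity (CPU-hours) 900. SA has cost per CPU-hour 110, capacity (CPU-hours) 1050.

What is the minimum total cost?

Fill from the cheapest supplier first.
S14 (40): use full 450 — 1150 CPU-hours to go.
SV (65): use full 900 — 250 CPU-hours to go.
S29 at 85: take 250 of its 1050 — requirement met.
SU, SA: unused.
Cost = 450×40 + 900×65 + 250×85 = 97750.

97750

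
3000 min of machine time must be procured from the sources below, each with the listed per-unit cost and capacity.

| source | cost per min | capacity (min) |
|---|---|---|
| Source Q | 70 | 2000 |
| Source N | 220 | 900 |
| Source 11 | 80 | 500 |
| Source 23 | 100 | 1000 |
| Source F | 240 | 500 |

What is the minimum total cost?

230000

Fill from the cheapest source first.
Source Q (70): use full 2000 → 1000 min to go.
Source 11 (80): use full 500 → 500 min to go.
Source 23 at 100: take 500 of its 1000 → requirement met.
Source N, Source F: unused.
Cost = 2000×70 + 500×80 + 500×100 = 230000.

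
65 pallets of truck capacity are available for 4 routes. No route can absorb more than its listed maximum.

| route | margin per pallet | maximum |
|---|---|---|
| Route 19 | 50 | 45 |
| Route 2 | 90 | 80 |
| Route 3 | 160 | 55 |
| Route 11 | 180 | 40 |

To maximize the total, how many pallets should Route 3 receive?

25

Highest margin per pallet first: Route 11 180 > Route 3 160 > Route 2 90 > Route 19 50.
Route 11: +40 to 40 (cap) → 25 left.
Route 3 has room for 55 but only 25 remain, so it gets 25.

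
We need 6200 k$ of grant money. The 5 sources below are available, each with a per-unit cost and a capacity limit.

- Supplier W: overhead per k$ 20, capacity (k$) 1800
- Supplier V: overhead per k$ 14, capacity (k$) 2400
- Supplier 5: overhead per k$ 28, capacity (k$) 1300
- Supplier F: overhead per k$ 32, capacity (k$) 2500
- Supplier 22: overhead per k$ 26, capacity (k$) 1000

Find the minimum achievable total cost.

Cheapest first:
Supplier V (14): use full 2400 ; 3800 k$ to go.
Supplier W at 20: take all 1800 k$ ; 2000 still needed.
Supplier 22 at 26: take all 1000 k$ ; 1000 still needed.
Supplier 5 (28): take the remaining 1000 ; done.
Supplier F: unused.
Cost = 2400×14 + 1800×20 + 1000×26 + 1000×28 = 123600.

123600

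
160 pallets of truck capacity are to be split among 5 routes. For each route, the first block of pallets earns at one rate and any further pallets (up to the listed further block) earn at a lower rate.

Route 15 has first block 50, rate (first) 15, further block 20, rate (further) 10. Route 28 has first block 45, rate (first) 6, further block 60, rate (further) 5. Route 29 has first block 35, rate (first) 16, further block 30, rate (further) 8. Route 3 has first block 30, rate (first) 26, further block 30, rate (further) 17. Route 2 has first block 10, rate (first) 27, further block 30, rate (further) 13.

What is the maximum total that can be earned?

2935

Treat each block as its own option and order by rate: Route 2/tier1 27 > Route 3/tier1 26 > Route 3/tier2 17 > Route 29/tier1 16 > Route 15/tier1 15 > Route 2/tier2 13 > Route 15/tier2 10 > Route 29/tier2 8 > Route 28/tier1 6 > Route 28/tier2 5.
Route 2 tier1 at 27: fill all 10 → 150 left.
Route 3/tier1 (26): +30 → 120 left.
Route 3/tier2 (17): +30 → 90 left.
Route 29/tier1 (16): +35 → 55 left.
Route 15/tier1 (15): +50 → 5 left.
5 remain; put them into Route 2 tier2 at 13.
Total = 27×10 + 26×30 + 17×30 + 16×35 + 15×50 + 13×5 = 2935.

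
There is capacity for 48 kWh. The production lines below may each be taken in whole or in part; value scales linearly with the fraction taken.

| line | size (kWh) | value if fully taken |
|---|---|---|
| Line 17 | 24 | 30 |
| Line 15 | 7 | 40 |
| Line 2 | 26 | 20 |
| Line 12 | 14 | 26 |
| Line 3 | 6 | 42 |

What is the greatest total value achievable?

Sort by value density: Line 3 42/6≈7, Line 15 40/7≈5.71, Line 12 26/14≈1.86, Line 17 30/24≈1.25, Line 2 20/26≈0.769.
All 6 kWh of Line 3 fit (value 42) — 42 remain.
Take all of Line 15 (7 kWh, value 40) — 35 kWh left.
All 14 kWh of Line 12 fit (value 26) — 21 remain.
Only 21 kWh remain; take 21/24 of Line 17 for value 30×21/24 = 26.25.
Total value = 134.25.

134.25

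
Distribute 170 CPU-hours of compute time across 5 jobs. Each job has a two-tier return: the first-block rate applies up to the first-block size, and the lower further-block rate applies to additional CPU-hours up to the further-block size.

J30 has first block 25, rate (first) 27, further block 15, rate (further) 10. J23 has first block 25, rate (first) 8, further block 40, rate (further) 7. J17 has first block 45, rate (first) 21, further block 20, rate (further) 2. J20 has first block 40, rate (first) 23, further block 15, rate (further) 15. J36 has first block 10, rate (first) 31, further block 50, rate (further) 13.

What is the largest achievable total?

Order all 10 blocks by rate: J36/first 31 > J30/first 27 > J20/first 23 > J17/first 21 > J20/second 15 > J36/second 13 > J30/second 10 > J23/first 8 > J23/second 7 > J17/second 2.
Fill J36 first block (10 at 31) → 160 left.
J30/first (27): +25 → 135 left.
J20 first at 23: fill all 40 → 95 left.
Fill J17 first block (45 at 21) → 50 left.
Fill J20 second block (15 at 15) → 35 left.
J36/second: +35 of 50 at 13; pool empty.
Total = 31×10 + 27×25 + 23×40 + 21×45 + 15×15 + 13×35 = 3530.

3530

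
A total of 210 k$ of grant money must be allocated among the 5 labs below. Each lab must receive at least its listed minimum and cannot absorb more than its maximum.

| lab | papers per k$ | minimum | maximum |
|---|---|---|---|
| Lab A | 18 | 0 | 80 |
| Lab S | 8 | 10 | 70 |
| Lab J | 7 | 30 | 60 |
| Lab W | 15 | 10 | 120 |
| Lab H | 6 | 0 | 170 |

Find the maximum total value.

Meeting every minimum uses 0+10+30+10+0 = 50 k$, leaving 160.
Rank by papers per k$: Lab A 18 > Lab W 15 > Lab S 8 > Lab J 7 > Lab H 6.
Give Lab A 80 more to hit its cap of 80 — 80 left.
Lab W has room for 110 more but only 80 remain, so it gets 90.
Total = 18×80 + 8×10 + 7×30 + 15×90 = 3080.

3080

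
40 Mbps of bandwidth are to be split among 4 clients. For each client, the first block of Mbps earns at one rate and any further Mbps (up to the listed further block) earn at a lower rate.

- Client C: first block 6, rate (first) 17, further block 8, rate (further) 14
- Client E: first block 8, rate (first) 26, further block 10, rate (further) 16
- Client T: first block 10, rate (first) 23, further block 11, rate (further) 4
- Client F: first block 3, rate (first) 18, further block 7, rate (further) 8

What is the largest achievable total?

Treat each block as its own option and order by rate: Client E/tier1 26 > Client T/tier1 23 > Client F/tier1 18 > Client C/tier1 17 > Client E/tier2 16 > Client C/tier2 14 > Client F/tier2 8 > Client T/tier2 4.
Client E tier1 at 26: fill all 8 ; 32 left.
Fill Client T tier1 block (10 at 23) ; 22 left.
Fill Client F tier1 block (3 at 18) ; 19 left.
Fill Client C tier1 block (6 at 17) ; 13 left.
Fill Client E tier2 block (10 at 16) ; 3 left.
Client C/tier2: +3 of 8 at 14; pool empty.
Total = 26×8 + 23×10 + 18×3 + 17×6 + 16×10 + 14×3 = 796.

796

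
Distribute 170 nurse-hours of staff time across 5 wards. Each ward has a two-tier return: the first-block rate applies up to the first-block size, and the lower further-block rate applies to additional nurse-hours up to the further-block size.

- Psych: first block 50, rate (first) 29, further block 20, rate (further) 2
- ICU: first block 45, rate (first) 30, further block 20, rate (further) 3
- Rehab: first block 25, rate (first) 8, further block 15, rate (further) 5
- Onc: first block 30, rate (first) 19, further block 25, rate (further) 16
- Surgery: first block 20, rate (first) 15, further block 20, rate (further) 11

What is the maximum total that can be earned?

4070

Rank every tier by rate: ICU/first 30 > Psych/first 29 > Onc/first 19 > Onc/second 16 > Surgery/first 15 > Surgery/second 11 > Rehab/first 8 > Rehab/second 5 > ICU/second 3 > Psych/second 2.
Fill ICU first block (45 at 30) — 125 left.
Fill Psych first block (50 at 29) — 75 left.
Fill Onc first block (30 at 19) — 45 left.
Fill Onc second block (25 at 16) — 20 left.
Fill Surgery first block (20 at 15) — 0 left.
Total = 30×45 + 29×50 + 19×30 + 16×25 + 15×20 = 4070.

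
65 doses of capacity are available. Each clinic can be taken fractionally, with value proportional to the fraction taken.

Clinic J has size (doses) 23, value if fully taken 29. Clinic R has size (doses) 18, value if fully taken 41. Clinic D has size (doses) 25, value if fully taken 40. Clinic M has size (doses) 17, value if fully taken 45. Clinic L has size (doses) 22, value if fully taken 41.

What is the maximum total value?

Best value per unit of size first: Clinic M 45/17≈2.65, Clinic R 41/18≈2.28, Clinic L 41/22≈1.86, Clinic D 40/25≈1.6, Clinic J 29/23≈1.26.
All 17 doses of Clinic M fit (value 45) → 48 remain.
Take all of Clinic R (18 doses, value 41) → 30 doses left.
All 22 doses of Clinic L fit (value 41) → 8 remain.
8 doses left: a 8/25 share of Clinic D gives 40×8/25 = 12.8.
Total value = 139.8.

139.8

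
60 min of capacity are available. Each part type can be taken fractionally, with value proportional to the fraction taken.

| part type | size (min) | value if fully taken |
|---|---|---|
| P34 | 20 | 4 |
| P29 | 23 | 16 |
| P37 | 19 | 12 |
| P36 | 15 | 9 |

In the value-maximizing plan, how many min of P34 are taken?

3

Rank by value-to-size ratio: P29 16/23≈0.696, P37 12/19≈0.632, P36 9/15≈0.6, P34 4/20≈0.2.
P29: take in full, 23 min for value 16 → 37 left.
Take all of P37 (19 min, value 12) → 18 min left.
All 15 min of P36 fit (value 9) → 3 remain.
3 min left: a 3/20 share of P34 gives 4×3/20 = 0.6.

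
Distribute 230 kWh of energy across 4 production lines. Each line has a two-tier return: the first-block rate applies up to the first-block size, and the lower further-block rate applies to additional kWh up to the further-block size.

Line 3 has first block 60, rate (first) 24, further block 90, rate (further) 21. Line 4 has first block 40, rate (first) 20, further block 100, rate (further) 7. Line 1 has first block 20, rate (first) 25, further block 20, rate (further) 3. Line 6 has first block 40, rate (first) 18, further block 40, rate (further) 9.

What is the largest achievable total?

4990

Rank every tier by rate: Line 1/T1 25 > Line 3/T1 24 > Line 3/T2 21 > Line 4/T1 20 > Line 6/T1 18 > Line 6/T2 9 > Line 4/T2 7 > Line 1/T2 3.
Line 1 T1 at 25: fill all 20 ; 210 left.
Fill Line 3 T1 block (60 at 24) ; 150 left.
Line 3 T2 at 21: fill all 90 ; 60 left.
Fill Line 4 T1 block (40 at 20) ; 20 left.
Line 6/T1: +20 of 40 at 18; pool empty.
Total = 25×20 + 24×60 + 21×90 + 20×40 + 18×20 = 4990.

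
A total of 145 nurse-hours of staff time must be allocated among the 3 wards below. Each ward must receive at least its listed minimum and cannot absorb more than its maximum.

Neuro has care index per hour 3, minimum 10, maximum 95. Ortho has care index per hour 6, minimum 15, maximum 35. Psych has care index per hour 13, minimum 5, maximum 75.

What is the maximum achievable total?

Meeting every minimum uses 10+15+5 = 30 nurse-hours, leaving 115.
Highest care index per hour first: Psych 13 > Ortho 6 > Neuro 3.
Give Psych 70 more to hit its cap of 75 — 45 left.
Give Ortho 20 more to hit its cap of 35 — 25 left.
Neuro: +25 (room for 85) → 35. Pool exhausted.
Total = 3×35 + 6×35 + 13×75 = 1290.

1290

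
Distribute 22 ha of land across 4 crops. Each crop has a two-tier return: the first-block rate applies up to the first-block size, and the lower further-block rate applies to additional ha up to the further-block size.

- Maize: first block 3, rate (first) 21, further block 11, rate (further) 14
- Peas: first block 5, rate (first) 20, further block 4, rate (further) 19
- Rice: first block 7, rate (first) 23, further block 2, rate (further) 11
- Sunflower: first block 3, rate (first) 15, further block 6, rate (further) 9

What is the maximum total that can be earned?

445

Order all 8 blocks by rate: Rice/T1 23 > Maize/T1 21 > Peas/T1 20 > Peas/T2 19 > Sunflower/T1 15 > Maize/T2 14 > Rice/T2 11 > Sunflower/T2 9.
Rice T1 at 23: fill all 7 ; 15 left.
Maize T1 at 21: fill all 3 ; 12 left.
Peas T1 at 20: fill all 5 ; 7 left.
Fill Peas T2 block (4 at 19) ; 3 left.
Fill Sunflower T1 block (3 at 15) ; 0 left.
Total = 23×7 + 21×3 + 20×5 + 19×4 + 15×3 = 445.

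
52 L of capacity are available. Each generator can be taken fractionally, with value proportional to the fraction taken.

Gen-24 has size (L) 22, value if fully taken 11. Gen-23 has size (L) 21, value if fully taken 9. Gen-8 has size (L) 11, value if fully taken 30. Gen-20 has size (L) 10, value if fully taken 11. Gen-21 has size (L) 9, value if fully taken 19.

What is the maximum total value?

71

Sort by value density: Gen-8 30/11≈2.73, Gen-21 19/9≈2.11, Gen-20 11/10≈1.1, Gen-24 11/22≈0.5, Gen-23 9/21≈0.429.
All 11 L of Gen-8 fit (value 30) — 41 remain.
All 9 L of Gen-21 fit (value 19) — 32 remain.
Gen-20: take in full, 10 L for value 11 — 22 left.
Gen-24: take in full, 22 L for value 11 — 0 left.
Total value = 71.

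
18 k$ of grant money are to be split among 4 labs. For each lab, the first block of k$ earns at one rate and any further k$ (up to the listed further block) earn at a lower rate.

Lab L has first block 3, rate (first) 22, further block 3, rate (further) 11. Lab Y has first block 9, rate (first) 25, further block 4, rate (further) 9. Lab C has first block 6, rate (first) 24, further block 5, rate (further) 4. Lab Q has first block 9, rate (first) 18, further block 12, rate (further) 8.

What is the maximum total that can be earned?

Order all 8 blocks by rate: Lab Y/first 25 > Lab C/first 24 > Lab L/first 22 > Lab Q/first 18 > Lab L/second 11 > Lab Y/second 9 > Lab Q/second 8 > Lab C/second 4.
Fill Lab Y first block (9 at 25) ; 9 left.
Lab C first at 24: fill all 6 ; 3 left.
Fill Lab L first block (3 at 22) ; 0 left.
Total = 25×9 + 24×6 + 22×3 = 435.

435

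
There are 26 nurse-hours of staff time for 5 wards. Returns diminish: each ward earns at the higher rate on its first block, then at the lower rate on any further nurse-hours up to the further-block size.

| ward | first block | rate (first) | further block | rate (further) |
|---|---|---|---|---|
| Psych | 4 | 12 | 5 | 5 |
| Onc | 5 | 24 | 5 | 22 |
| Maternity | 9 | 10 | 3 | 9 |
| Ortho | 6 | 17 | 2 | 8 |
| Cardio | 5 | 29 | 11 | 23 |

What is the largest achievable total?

628

Order all 10 blocks by rate: Cardio/first 29 > Onc/first 24 > Cardio/second 23 > Onc/second 22 > Ortho/first 17 > Psych/first 12 > Maternity/first 10 > Maternity/second 9 > Ortho/second 8 > Psych/second 5.
Fill Cardio first block (5 at 29) ; 21 left.
Onc first at 24: fill all 5 ; 16 left.
Fill Cardio second block (11 at 23) ; 5 left.
Onc/second (22): +5 ; 0 left.
Total = 29×5 + 24×5 + 23×11 + 22×5 = 628.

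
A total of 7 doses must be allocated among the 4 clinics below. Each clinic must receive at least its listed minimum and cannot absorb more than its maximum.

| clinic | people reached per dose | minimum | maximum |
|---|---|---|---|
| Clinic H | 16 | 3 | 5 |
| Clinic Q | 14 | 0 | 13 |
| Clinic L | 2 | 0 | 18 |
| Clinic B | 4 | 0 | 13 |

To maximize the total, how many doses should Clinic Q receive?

2

Meeting every minimum uses 3+0+0+0 = 3 doses, leaving 4.
Rank by people reached per dose: Clinic H 16 > Clinic Q 14 > Clinic B 4 > Clinic L 2.
Clinic H: +2 to 5 (cap) — 2 left.
Only 2 left; Clinic Q takes them to reach 2.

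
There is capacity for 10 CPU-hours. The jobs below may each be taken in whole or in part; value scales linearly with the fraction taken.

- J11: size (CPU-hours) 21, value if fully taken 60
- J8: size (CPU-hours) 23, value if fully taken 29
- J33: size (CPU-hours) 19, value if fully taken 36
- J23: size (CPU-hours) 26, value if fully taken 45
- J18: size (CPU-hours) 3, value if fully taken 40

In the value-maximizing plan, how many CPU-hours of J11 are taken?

7

Rank by value-to-size ratio: J18 40/3≈13.3, J11 60/21≈2.86, J33 36/19≈1.89, J23 45/26≈1.73, J8 29/23≈1.26.
Take all of J18 (3 CPU-hours, value 40) ; 7 CPU-hours left.
7 CPU-hours left: a 7/21 share of J11 gives 60×7/21 = 20.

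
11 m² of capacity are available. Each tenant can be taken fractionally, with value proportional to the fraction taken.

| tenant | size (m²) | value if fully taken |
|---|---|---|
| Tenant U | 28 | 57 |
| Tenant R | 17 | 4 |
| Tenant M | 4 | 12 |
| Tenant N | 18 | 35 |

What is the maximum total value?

26.25

Best value per unit of size first: Tenant M 12/4≈3, Tenant U 57/28≈2.04, Tenant N 35/18≈1.94, Tenant R 4/17≈0.235.
Take all of Tenant M (4 m², value 12) — 7 m² left.
7 m² left: a 7/28 share of Tenant U gives 57×7/28 = 14.25.
Total value = 26.25.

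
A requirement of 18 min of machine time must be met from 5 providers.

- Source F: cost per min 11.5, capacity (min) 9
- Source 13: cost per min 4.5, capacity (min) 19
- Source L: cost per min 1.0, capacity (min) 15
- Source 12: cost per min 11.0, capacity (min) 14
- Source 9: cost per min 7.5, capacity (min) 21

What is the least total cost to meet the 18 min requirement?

Cheapest first:
Source L at 1.0: take all 15 min — 3 still needed.
Source 13 (4.5): take the remaining 3 — done.
Source 9, Source 12, Source F: unused.
Cost = 15×1.0 + 3×4.5 = 28.5.

28.5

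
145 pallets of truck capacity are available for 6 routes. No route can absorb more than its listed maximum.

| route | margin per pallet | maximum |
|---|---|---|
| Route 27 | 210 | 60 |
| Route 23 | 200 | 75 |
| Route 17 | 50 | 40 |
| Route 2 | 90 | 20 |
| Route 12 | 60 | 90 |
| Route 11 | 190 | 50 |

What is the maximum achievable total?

Order the routes by margin per pallet: Route 27 210 > Route 23 200 > Route 11 190 > Route 2 90 > Route 12 60 > Route 17 50.
Route 27: +60 to 60 (cap) → 85 left.
Give Route 23 75 to hit its cap of 75 → 10 left.
Only 10 left; Route 11 takes them to reach 10.
Total = 210×60 + 200×75 + 190×10 = 29500.

29500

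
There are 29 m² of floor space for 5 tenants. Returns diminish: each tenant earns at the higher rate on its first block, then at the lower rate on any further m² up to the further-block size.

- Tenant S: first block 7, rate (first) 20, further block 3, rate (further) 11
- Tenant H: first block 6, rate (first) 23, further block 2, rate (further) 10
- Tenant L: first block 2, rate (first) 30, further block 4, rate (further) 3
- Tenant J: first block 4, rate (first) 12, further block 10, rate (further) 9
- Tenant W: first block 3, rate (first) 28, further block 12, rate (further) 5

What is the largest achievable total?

541

Treat each block as its own option and order by rate: Tenant L/first 30 > Tenant W/first 28 > Tenant H/first 23 > Tenant S/first 20 > Tenant J/first 12 > Tenant S/second 11 > Tenant H/second 10 > Tenant J/second 9 > Tenant W/second 5 > Tenant L/second 3.
Tenant L/first (30): +2 ; 27 left.
Fill Tenant W first block (3 at 28) ; 24 left.
Tenant H first at 23: fill all 6 ; 18 left.
Tenant S first at 20: fill all 7 ; 11 left.
Fill Tenant J first block (4 at 12) ; 7 left.
Tenant S second at 11: fill all 3 ; 4 left.
Fill Tenant H second block (2 at 10) ; 2 left.
2 remain; put them into Tenant J second at 9.
Total = 30×2 + 28×3 + 23×6 + 20×7 + 12×4 + 11×3 + 10×2 + 9×2 = 541.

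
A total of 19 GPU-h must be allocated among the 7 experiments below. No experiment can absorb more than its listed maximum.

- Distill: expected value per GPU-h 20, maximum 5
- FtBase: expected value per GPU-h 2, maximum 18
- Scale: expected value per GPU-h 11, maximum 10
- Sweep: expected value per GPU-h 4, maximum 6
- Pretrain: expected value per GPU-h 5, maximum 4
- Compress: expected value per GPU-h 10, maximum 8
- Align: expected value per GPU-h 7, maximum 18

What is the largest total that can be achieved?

Order the experiments by expected value per GPU-h: Distill 20 > Scale 11 > Compress 10 > Align 7 > Pretrain 5 > Sweep 4 > FtBase 2.
Give Distill 5 to hit its cap of 5 → 14 left.
Scale takes 10 to reach its cap of 10 → 4 left.
Only 4 left; Compress takes them to reach 4.
Total = 20×5 + 11×10 + 10×4 = 250.

250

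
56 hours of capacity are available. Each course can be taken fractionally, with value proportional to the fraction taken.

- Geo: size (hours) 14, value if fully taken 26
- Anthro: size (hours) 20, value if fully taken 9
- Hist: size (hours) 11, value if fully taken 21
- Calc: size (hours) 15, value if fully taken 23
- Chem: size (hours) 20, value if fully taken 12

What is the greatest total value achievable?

Best value per unit of size first: Hist 21/11≈1.91, Geo 26/14≈1.86, Calc 23/15≈1.53, Chem 12/20≈0.6, Anthro 9/20≈0.45.
Take all of Hist (11 hours, value 21) → 45 hours left.
All 14 hours of Geo fit (value 26) → 31 remain.
Take all of Calc (15 hours, value 23) → 16 hours left.
16 hours left: a 16/20 share of Chem gives 12×16/20 = 9.6.
Total value = 79.6.

79.6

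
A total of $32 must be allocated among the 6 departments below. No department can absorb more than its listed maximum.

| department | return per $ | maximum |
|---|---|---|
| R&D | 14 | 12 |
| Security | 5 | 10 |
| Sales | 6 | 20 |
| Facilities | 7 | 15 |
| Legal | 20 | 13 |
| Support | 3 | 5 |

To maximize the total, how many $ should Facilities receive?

Order the departments by return per $: Legal 20 > R&D 14 > Facilities 7 > Sales 6 > Security 5 > Support 3.
Legal takes 13 to reach its cap of 13 ; 19 left.
Give R&D 12 to hit its cap of 12 ; 7 left.
Facilities: +7 (room for 15) → 7. Pool exhausted.

7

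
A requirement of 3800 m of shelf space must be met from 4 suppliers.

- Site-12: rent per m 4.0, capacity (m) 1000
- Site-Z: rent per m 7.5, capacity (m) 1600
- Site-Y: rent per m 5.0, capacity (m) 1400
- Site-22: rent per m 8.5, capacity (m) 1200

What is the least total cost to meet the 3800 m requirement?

21500

Cheapest first:
Take 1000 from Site-12 at 4.0 — need 2800 more.
Site-Y (5.0): use full 1400 — 1400 m to go.
Take 1400 from Site-Z at 7.5 to finish.
Site-22: unused.
Cost = 1000×4.0 + 1400×5.0 + 1400×7.5 = 21500.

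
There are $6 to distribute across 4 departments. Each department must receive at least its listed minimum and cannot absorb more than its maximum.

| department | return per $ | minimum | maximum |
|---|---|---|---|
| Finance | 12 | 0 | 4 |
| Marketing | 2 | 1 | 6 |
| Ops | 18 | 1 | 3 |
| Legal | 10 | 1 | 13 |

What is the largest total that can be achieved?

78

Meeting every minimum uses 0+1+1+1 = 3 $, leaving 3.
Highest return per $ first: Ops 18 > Finance 12 > Legal 10 > Marketing 2.
Give Ops 2 more to hit its cap of 3 ; 1 left.
Only 1 left; Finance takes them to reach 1.
Total = 12×1 + 2×1 + 18×3 + 10×1 = 78.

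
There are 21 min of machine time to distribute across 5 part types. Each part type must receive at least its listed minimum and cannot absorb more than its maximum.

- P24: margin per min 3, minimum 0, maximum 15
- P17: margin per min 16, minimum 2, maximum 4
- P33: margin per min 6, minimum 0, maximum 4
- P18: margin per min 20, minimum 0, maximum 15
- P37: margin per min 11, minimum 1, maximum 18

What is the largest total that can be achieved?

386

Meeting every minimum uses 0+2+0+0+1 = 3 min, leaving 18.
Order the part types by margin per min: P18 20 > P17 16 > P37 11 > P33 6 > P24 3.
P18 takes 15 more to reach its cap of 15 → 3 left.
P17: +2 to 4 (cap) → 1 left.
P37 has room for 17 more but only 1 remain, so it gets 2.
Total = 16×4 + 20×15 + 11×2 = 386.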